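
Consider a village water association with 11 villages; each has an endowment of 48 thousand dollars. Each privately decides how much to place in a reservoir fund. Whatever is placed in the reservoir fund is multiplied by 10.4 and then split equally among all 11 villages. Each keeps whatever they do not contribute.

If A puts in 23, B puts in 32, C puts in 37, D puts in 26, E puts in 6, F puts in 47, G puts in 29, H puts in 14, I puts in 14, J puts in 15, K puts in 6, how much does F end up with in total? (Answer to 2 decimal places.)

Total contributed: 23 + 32 + 37 + 26 + 6 + 47 + 29 + 14 + 14 + 15 + 6 = 249.
Each receives 10.4 × 249 / 11 = 235.42 from the reservoir fund.
F keeps 48 − 47 = 1, so F's payoff is 1 + 235.42 = 236.42.

236.42 thousand dollars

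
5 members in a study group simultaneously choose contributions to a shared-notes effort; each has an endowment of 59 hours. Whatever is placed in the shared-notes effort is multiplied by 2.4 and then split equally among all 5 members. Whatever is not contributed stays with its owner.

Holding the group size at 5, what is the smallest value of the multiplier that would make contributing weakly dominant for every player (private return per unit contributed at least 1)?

A contributed unit returns (multiplier)/5 to its contributor.
This reaches 1 exactly when the multiplier is 5.

5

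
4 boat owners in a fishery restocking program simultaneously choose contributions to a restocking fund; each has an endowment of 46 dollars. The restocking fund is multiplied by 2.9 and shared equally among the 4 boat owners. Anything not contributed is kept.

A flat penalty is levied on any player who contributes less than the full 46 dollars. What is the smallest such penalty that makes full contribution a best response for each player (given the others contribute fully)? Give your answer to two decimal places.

Given the others contribute fully, the best deviation is to contribute 0 (any partial contribution still incurs the fine and gives up units whose private return 0.7250 is below 1).
Deviating from 46 to 0 saves 46 dollars but forfeits the deviator's share of the drop in the restocking fund: 2.9/4 × 46 = 33.35.
So the deviation gain is 46 − 33.35 = 12.65, and the fine must be at least 12.65 dollars to wipe it out.

12.65 dollars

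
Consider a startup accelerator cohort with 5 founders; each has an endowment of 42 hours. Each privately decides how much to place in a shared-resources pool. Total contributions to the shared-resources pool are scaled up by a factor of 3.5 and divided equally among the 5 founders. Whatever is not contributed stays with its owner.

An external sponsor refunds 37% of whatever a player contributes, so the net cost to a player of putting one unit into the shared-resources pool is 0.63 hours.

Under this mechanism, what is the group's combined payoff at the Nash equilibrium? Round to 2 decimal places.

Under the mechanism each unit contributed yields (3.5/5) / 0.63 = 1.1111 back to its contributor per unit of net cost, which exceeds 1, making full contribution the dominant choice for everyone.
So the Nash equilibrium is full contribution by all 5; the group earns 5 × (42 × 0.37 + 3.5 × 42) = 812.70.

812.70 hours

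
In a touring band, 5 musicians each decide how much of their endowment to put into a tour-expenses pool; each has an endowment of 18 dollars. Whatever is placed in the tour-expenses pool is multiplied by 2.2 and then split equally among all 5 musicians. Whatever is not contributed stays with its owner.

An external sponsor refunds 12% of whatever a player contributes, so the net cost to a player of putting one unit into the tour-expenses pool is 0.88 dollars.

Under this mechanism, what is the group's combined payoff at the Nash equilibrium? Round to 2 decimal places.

90.00 dollars

With the mechanism, a contributed unit returns (2.2/5) / 0.88 = 0.5000 per unit of net cost — still below 1 — so contributing 0 remains dominant for every player.
Everyone keeps their endowment and the group total is 5 × 18 = 90.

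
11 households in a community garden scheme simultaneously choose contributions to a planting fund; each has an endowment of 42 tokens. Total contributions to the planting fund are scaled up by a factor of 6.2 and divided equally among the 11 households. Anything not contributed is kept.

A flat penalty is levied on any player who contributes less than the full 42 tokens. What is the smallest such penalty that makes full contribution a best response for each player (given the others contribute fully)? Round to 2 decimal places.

18.33 tokens

Given the others contribute fully, the best deviation is to contribute 0 (any partial contribution still incurs the fine and gives up units whose private return 0.5636 is below 1).
Deviating from 42 to 0 saves 42 tokens but forfeits the deviator's share of the drop in the planting fund: 6.2/11 × 42 = 23.67.
So the deviation gain is 42 − 23.67 = 18.33, and the fine must be at least 18.33 tokens to wipe it out.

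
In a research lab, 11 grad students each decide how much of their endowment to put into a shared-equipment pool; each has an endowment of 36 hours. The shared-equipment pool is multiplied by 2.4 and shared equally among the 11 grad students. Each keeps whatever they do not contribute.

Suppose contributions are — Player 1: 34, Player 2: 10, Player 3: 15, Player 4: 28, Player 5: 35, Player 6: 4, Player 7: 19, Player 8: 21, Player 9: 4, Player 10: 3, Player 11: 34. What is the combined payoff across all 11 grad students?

Total contributed: 34 + 10 + 15 + 28 + 35 + 4 + 19 + 21 + 4 + 3 + 34 = 207; total kept: 11 × 36 − 207 = 189.
The shared-equipment pool pays out 2.4 × 207 = 496.80 in aggregate.
Group total = 189 + 496.80 = 685.80.

685.80 hours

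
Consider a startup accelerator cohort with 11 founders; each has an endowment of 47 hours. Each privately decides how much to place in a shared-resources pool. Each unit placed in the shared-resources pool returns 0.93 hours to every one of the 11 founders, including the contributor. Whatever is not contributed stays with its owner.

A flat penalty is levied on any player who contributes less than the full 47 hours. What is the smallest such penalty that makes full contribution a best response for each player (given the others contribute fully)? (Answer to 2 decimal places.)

Given the others contribute fully, the best deviation is to contribute 0 (any partial contribution still incurs the fine and gives up units whose private return 0.93 is below 1).
Deviating from 47 to 0 saves 47 hours but forfeits the deviator's share of the drop in the shared-resources pool: 0.93 × 47 = 43.71.
So the deviation gain is 47 − 43.71 = 3.29, and the fine must be at least 3.29 hours to wipe it out.

3.29 hours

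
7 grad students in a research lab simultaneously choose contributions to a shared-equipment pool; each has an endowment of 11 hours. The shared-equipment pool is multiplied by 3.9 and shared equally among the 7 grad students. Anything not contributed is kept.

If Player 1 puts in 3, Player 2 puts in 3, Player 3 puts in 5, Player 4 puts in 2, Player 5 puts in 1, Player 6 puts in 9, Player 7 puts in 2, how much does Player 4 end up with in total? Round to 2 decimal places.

22.93 hours

Total contributed: 3 + 3 + 5 + 2 + 1 + 9 + 2 = 25.
Each receives 3.9 × 25 / 7 = 13.93 from the shared-equipment pool.
Player 4 keeps 11 − 2 = 9, so Player 4's payoff is 9 + 13.93 = 22.93.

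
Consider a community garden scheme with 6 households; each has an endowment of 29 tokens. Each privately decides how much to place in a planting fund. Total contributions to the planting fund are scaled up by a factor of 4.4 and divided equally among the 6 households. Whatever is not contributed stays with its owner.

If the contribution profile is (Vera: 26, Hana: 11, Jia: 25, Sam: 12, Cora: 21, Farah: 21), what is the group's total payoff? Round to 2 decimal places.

568.40 tokens

Total contributed: 26 + 11 + 25 + 12 + 21 + 21 = 116; total kept: 6 × 29 − 116 = 58.
The planting fund pays out 4.4 × 116 = 510.40 in aggregate.
Group total = 58 + 510.40 = 568.40.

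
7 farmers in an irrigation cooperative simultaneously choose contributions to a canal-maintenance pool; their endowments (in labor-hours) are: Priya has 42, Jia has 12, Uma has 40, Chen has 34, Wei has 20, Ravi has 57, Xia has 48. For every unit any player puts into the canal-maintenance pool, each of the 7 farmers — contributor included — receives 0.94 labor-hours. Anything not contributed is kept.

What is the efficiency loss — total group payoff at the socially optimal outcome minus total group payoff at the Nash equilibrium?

The private return per contributed unit is 0.94 < 1 for everyone, so the Nash equilibrium is zero contribution and the group total is Σ E_j = 42 + 12 + 40 + 34 + 20 + 57 + 48 = 253.
Each contributed unit returns 6.580 to the group, so the social optimum is full contribution by everyone: group total = 6.580 × 253 = 1664.74.
Efficiency loss = (6.580 − 1) × 253 = 1411.74.

1411.74 labor-hours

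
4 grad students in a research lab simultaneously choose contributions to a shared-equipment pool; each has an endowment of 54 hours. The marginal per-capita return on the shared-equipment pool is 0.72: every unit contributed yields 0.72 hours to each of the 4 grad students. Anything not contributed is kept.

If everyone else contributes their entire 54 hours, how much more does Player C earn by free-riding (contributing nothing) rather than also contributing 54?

Switching from a contribution of 54 to 0 lets Player C keep an extra 54 hours, but lowers the shared-equipment pool by 54, which costs Player C their own share of that drop: 0.72 × 54 = 38.88.
Net gain = 54 − 38.88 = 15.12. The private return per contributed unit (0.72) is below 1, so free-riding is indeed the best response regardless of what the others do.

15.12 hours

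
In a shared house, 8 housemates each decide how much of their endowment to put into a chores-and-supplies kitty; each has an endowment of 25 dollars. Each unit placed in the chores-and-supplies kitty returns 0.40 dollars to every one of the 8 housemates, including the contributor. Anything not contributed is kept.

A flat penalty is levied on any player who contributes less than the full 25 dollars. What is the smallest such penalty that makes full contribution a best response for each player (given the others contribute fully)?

15.00 dollars

Given the others contribute fully, the best deviation is to contribute 0 (any partial contribution still incurs the fine and gives up units whose private return 0.40 is below 1).
Deviating from 25 to 0 saves 25 dollars but forfeits the deviator's share of the drop in the chores-and-supplies kitty: 0.40 × 25 = 10.00.
So the deviation gain is 25 − 10.00 = 15.00, and the fine must be at least 15.00 dollars to wipe it out.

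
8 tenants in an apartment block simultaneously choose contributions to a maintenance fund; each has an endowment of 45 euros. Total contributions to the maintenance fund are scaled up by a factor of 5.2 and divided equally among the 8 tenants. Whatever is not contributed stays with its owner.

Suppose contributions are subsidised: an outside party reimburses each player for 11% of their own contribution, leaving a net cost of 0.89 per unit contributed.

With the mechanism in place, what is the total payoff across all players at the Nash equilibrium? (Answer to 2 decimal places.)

360.00 euros

Even with the mechanism, each unit contributed returns only (5.2/8) / 0.89 = 0.7303 per unit of net cost, so contributing nothing is still dominant.
At the Nash equilibrium no one contributes; group total payoff = 8 × 45 = 360.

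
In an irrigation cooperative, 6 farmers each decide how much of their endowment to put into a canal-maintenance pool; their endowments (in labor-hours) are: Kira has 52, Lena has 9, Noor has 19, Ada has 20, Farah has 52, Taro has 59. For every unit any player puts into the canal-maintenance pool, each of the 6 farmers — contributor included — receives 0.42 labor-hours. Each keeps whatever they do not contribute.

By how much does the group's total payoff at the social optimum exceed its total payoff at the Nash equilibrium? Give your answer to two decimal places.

320.72 labor-hours

The private return per contributed unit is 0.42 < 1 for everyone, so the Nash equilibrium is zero contribution and the group total is Σ E_j = 52 + 9 + 19 + 20 + 52 + 59 = 211.
Each contributed unit returns 2.520 to the group, so the social optimum is full contribution by everyone: group total = 2.520 × 211 = 531.72.
Efficiency loss = (2.520 − 1) × 211 = 320.72.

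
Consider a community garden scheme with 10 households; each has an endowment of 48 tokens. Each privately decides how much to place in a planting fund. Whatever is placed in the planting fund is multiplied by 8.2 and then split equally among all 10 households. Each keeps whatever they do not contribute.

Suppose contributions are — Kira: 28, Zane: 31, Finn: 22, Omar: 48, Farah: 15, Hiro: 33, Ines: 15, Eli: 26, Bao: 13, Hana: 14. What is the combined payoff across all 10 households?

2244.00 tokens

Total contributed: 28 + 31 + 22 + 48 + 15 + 33 + 15 + 26 + 13 + 14 = 245; total kept: 10 × 48 − 245 = 235.
The planting fund pays out 8.2 × 245 = 2009.00 in aggregate.
Group total = 235 + 2009.00 = 2244.00.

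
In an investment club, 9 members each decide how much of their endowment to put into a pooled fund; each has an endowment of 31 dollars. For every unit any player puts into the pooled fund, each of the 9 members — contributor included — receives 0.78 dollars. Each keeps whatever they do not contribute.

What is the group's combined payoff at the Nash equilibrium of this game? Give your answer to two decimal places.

The private return per contributed unit is 0.78 < 1, so contributing 0 is dominant for every player. At the Nash equilibrium everyone keeps their 31, and the group total is 9 × 31 = 279.

279.00 dollars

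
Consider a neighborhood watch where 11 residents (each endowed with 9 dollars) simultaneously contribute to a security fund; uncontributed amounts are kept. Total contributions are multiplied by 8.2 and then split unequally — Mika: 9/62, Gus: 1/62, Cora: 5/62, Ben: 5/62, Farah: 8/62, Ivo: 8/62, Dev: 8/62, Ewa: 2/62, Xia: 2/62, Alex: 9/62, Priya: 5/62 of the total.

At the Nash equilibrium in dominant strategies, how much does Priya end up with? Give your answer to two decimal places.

A player with share s gets back 8.2·s per unit contributed, so full contribution is dominant for anyone with s > 1/8.2 = 0.1220 and zero contribution is dominant for anyone below.
Mika, Farah, Ivo, Dev and Alex are above the threshold, contributing 9 each; the remaining 6 contribute 0. Total contributed: 45.
Priya keeps 9 and receives 8.2 × 45 × 5/62 = 29.76 from the security fund, for a payoff of 38.76.

38.76 dollars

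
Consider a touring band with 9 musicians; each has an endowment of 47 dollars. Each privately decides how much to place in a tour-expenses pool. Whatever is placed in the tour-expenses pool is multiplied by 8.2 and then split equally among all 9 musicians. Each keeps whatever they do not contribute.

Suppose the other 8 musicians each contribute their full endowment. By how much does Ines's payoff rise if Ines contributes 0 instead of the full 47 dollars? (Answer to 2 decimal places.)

Switching from a contribution of 47 to 0 lets Ines keep an extra 47 dollars, but lowers the tour-expenses pool by 47, which costs Ines their own share of that drop: 8.2/9 × 47 = 42.82.
Net gain = 47 − 42.82 = 4.18. The private return per contributed unit (0.9111) is below 1, so free-riding is indeed the best response regardless of what the others do.

4.18 dollars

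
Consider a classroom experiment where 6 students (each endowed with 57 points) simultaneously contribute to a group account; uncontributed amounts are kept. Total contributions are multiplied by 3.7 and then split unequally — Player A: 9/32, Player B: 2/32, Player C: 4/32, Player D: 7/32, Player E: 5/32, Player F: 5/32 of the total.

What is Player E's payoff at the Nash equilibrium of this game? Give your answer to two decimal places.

89.95 points

A player with share s gets back 3.7·s per unit contributed, so full contribution is dominant for anyone with s > 1/3.7 = 0.2703 and zero contribution is dominant for anyone below.
Player A alone (share 9/32) is above the threshold, contributing 57; the remaining 5 contribute 0. Total contributed: 57.
Player E keeps 57 and receives 3.7 × 57 × 5/32 = 32.95 from the group account, for a payoff of 89.95.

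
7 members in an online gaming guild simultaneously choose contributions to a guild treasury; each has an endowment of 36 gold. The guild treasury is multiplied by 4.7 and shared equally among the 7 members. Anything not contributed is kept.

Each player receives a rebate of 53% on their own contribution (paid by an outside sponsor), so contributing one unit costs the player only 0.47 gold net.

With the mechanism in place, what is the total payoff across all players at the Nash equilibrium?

With the mechanism, a contributed unit returns (4.7/7) / 0.47 = 1.4286 per unit of net cost to the contributor — now above 1 — so contributing fully is weakly dominant for every player.
At the Nash equilibrium everyone contributes 36. Group total payoff = 7 × (36 × 0.53 + 4.7 × 36) = 1317.96.

1317.96 gold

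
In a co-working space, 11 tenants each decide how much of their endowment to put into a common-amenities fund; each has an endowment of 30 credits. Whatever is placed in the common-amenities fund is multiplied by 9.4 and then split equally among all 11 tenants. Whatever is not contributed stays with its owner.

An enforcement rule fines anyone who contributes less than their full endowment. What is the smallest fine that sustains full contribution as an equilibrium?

4.36 credits

Given the others contribute fully, the best deviation is to contribute 0 (any partial contribution still incurs the fine and gives up units whose private return 0.8545 is below 1).
Deviating from 30 to 0 saves 30 credits but forfeits the deviator's share of the drop in the common-amenities fund: 9.4/11 × 30 = 25.64.
So the deviation gain is 30 − 25.64 = 4.36, and the fine must be at least 4.36 credits to wipe it out.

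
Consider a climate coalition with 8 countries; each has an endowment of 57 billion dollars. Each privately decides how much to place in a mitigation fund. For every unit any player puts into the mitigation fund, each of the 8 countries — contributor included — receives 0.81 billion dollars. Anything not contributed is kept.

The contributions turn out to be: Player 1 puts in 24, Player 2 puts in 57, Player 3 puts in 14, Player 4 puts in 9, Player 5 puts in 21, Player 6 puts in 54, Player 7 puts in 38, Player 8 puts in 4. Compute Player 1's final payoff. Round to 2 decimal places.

Total contributed: 24 + 57 + 14 + 9 + 21 + 54 + 38 + 4 = 221.
Each receives 0.81 × 221 = 179.01 from the mitigation fund.
Player 1 keeps 57 − 24 = 33, so Player 1's payoff is 33 + 179.01 = 212.01.

212.01 billion dollars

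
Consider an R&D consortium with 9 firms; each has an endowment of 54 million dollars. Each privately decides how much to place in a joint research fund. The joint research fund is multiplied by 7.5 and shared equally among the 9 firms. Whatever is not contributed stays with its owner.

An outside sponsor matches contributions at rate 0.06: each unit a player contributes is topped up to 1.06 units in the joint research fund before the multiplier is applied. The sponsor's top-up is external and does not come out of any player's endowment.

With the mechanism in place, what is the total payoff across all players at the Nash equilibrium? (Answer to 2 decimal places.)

486.00 million dollars

With the mechanism, a contributed unit returns 7.5 × 1.06 / 9 = 0.8833 per unit of net cost — still below 1 — so contributing 0 remains dominant for every player.
At the Nash equilibrium no one contributes; group total payoff = 9 × 54 = 486.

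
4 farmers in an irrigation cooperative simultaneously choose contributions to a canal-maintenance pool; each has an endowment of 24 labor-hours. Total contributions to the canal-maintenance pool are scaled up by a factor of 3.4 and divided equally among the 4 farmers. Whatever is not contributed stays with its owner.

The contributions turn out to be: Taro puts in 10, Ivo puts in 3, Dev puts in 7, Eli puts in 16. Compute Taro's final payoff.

Total contributed: 10 + 3 + 7 + 16 = 36.
Each receives 3.4 × 36 / 4 = 30.60 from the canal-maintenance pool.
Taro keeps 24 − 10 = 14, so Taro's payoff is 14 + 30.60 = 44.60.

44.60 labor-hours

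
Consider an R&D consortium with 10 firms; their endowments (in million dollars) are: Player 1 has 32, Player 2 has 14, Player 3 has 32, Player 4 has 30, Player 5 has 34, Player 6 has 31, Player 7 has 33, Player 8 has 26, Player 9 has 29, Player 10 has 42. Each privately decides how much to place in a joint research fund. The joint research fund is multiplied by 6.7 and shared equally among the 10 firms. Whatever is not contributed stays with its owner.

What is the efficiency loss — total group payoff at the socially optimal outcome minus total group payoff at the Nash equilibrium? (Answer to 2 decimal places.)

The private return per contributed unit is 6.7/10 = 0.6700 < 1 for every player regardless of endowment, so the Nash equilibrium is zero contribution and the group total is Σ E_j = 32 + 14 + 32 + 30 + 34 + 31 + 33 + 26 + 29 + 42 = 303.
Each contributed unit returns 6.700 to the group, so the social optimum is full contribution by everyone: group total = 6.700 × 303 = 2030.10.
Efficiency loss = (6.700 − 1) × 303 = 1727.10.

1727.10 million dollars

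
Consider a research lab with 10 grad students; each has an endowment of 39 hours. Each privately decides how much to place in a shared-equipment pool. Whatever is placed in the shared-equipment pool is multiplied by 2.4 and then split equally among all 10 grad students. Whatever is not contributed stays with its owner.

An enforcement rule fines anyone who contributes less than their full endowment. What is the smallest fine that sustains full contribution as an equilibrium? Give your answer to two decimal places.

Given the others contribute fully, the best deviation is to contribute 0 (any partial contribution still incurs the fine and gives up units whose private return 0.2400 is below 1).
Deviating from 39 to 0 saves 39 hours but forfeits the deviator's share of the drop in the shared-equipment pool: 2.4/10 × 39 = 9.36.
So the deviation gain is 39 − 9.36 = 29.64, and the fine must be at least 29.64 hours to wipe it out.

29.64 hours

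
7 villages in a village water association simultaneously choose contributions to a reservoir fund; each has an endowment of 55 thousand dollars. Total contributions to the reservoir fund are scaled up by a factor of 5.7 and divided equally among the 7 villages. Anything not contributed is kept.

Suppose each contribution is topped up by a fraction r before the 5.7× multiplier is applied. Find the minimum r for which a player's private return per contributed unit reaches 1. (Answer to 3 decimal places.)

0.228

With matching at rate r, one contributed unit becomes (1 + r) in the reservoir fund and returns 5.7 × (1 + r) / 7 to the contributor.
Setting this equal to 1: 1 + r = 7/5.7 = 1.2281.
So the minimum matching rate is r = 1.2281 − 1 = 0.228.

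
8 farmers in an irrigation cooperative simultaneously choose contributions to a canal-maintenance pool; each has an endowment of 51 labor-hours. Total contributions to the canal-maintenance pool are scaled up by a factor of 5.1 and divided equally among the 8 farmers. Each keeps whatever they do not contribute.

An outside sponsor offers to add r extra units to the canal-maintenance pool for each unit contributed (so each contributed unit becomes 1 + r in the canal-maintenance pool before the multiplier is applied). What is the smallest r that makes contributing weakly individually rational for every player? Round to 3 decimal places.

0.569

With matching at rate r, one contributed unit becomes (1 + r) in the canal-maintenance pool and returns 5.1 × (1 + r) / 8 to the contributor.
Setting this equal to 1: 1 + r = 8/5.1 = 1.5686.
So the minimum matching rate is r = 1.5686 − 1 = 0.569.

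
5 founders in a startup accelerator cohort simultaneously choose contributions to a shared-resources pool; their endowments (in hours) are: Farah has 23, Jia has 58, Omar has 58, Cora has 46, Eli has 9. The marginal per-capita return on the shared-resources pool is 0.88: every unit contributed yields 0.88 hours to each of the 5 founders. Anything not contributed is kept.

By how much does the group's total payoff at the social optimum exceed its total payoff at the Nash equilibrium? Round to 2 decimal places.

659.60 hours

The private return per contributed unit is 0.88 < 1 for everyone, so the Nash equilibrium is zero contribution and the group total is Σ E_j = 23 + 58 + 58 + 46 + 9 = 194.
Each contributed unit returns 4.400 to the group, so the social optimum is full contribution by everyone: group total = 4.400 × 194 = 853.60.
Efficiency loss = (4.400 − 1) × 194 = 659.60.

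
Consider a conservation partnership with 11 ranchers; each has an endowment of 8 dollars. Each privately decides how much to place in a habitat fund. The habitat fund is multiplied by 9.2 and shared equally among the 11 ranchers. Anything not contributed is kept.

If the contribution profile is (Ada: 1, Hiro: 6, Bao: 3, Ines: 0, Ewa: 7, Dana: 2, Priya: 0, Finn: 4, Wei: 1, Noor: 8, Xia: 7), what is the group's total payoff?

Total contributed: 1 + 6 + 3 + 0 + 7 + 2 + 0 + 4 + 1 + 8 + 7 = 39; total kept: 11 × 8 − 39 = 49.
The habitat fund pays out 9.2 × 39 = 358.80 in aggregate.
Group total = 49 + 358.80 = 407.80.

407.80 dollars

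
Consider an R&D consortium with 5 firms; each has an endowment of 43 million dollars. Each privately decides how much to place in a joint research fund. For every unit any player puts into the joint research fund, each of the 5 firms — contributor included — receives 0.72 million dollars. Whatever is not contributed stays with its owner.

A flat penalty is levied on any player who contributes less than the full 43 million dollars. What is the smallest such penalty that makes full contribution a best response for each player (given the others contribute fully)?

12.04 million dollars

Given the others contribute fully, the best deviation is to contribute 0 (any partial contribution still incurs the fine and gives up units whose private return 0.72 is below 1).
Deviating from 43 to 0 saves 43 million dollars but forfeits the deviator's share of the drop in the joint research fund: 0.72 × 43 = 30.96.
So the deviation gain is 43 − 30.96 = 12.04, and the fine must be at least 12.04 million dollars to wipe it out.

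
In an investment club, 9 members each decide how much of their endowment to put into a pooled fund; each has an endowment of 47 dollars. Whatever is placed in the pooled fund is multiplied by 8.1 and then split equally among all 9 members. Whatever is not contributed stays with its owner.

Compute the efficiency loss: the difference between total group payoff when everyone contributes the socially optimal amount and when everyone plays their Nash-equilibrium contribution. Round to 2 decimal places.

3003.30 dollars

Each contributed unit returns 8.1/9 = 0.9000 to its contributor — below 1 — so contributing 0 is dominant for every player. At the Nash equilibrium everyone keeps their 47, and the group total is 9 × 47 = 423.
Each contributed unit returns 8.100 to the group as a whole (0.9000 to each of 9 players), which exceeds 1, so the social optimum is full contribution: group total = 8.100 × 423 = 3426.30.
Efficiency loss = 3426.30 − 423 = 3003.30.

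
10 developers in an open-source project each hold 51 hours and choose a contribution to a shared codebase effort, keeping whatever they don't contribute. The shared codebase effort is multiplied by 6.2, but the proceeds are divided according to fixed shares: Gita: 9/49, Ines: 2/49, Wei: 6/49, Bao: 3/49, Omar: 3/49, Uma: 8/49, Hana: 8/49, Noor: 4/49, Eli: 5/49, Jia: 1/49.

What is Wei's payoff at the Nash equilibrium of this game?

167.16 hours

Player j's private return per contributed unit is 6.2 × (j's share). Contributing is weakly dominant for j when that share is at least 1/6.2 = 0.1613, and contributing 0 is dominant otherwise.
The shares above 0.1613 belong to Gita, Uma and Hana, contributing 51 each; the remaining 7 contribute 0. Total contributed: 153.
Wei keeps 51 and receives 6.2 × 153 × 6/49 = 116.16 from the shared codebase effort, for a payoff of 167.16.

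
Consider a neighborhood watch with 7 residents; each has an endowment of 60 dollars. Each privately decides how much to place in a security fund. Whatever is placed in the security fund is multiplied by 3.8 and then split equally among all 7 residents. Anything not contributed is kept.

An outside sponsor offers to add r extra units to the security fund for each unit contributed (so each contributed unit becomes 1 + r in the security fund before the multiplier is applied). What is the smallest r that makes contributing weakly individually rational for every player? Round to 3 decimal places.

0.842

With matching at rate r, one contributed unit becomes (1 + r) in the security fund and returns 3.8 × (1 + r) / 7 to the contributor.
Setting this equal to 1: 1 + r = 7/3.8 = 1.8421.
So the minimum matching rate is r = 1.8421 − 1 = 0.842.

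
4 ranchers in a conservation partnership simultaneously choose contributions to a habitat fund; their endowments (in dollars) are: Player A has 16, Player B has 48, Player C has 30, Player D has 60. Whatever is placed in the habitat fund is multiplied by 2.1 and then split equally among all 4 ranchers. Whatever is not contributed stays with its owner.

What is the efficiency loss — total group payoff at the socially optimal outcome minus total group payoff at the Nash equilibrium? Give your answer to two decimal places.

169.40 dollars

The private return per contributed unit is 2.1/4 = 0.5250 < 1 for every player regardless of endowment, so the Nash equilibrium is zero contribution and the group total is Σ E_j = 16 + 48 + 30 + 60 = 154.
Each contributed unit returns 2.100 to the group, so the social optimum is full contribution by everyone: group total = 2.100 × 154 = 323.40.
Efficiency loss = (2.100 − 1) × 154 = 169.40.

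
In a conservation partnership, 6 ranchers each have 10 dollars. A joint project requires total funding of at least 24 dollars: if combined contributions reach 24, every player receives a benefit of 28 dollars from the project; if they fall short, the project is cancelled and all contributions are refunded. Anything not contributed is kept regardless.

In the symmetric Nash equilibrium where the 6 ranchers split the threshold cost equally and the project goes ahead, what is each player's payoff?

Equal share of the threshold: 24/6 = 4.
At this profile no one gains by cutting their contribution: any cut drops the total below 24, the project is cancelled, contributions are refunded, and the deviator ends with 10, which is less than 10 − 4 + 28 = 34. Contributing more than 4 just wastes the excess. So contributing exactly 4 is a best response.
Each player's payoff: 10 − 4 + 28 = 34.

34 dollars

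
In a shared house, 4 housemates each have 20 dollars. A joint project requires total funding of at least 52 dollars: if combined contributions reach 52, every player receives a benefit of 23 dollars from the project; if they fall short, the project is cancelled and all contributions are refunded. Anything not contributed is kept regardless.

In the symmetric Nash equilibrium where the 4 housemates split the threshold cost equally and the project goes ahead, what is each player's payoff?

Equal share of the threshold: 52/4 = 13.
At this profile no one gains by cutting their contribution: any cut drops the total below 52, the project is cancelled, contributions are refunded, and the deviator ends with 20, which is less than 20 − 13 + 23 = 30. Contributing more than 13 just wastes the excess. So contributing exactly 13 is a best response.
Each player's payoff: 20 − 13 + 23 = 30.

30 dollars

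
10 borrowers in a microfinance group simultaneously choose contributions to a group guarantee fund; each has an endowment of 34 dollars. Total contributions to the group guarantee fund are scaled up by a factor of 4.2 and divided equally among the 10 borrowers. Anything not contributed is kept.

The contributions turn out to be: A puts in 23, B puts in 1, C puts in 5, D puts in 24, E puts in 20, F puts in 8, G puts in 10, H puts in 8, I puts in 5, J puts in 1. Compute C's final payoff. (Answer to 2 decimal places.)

Total contributed: 23 + 1 + 5 + 24 + 20 + 8 + 10 + 8 + 5 + 1 = 105.
Each receives 4.2 × 105 / 10 = 44.10 from the group guarantee fund.
C keeps 34 − 5 = 29, so C's payoff is 29 + 44.10 = 73.10.

73.10 dollars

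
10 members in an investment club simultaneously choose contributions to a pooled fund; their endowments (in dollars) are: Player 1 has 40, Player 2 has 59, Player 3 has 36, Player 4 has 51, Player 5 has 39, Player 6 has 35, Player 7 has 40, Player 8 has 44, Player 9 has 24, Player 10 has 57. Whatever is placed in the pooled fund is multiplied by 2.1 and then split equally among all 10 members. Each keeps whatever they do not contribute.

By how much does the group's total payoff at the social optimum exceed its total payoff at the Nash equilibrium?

467.50 dollars

The private return per contributed unit is 2.1/10 = 0.2100 < 1 for every player regardless of endowment, so the Nash equilibrium is zero contribution and the group total is Σ E_j = 40 + 59 + 36 + 51 + 39 + 35 + 40 + 44 + 24 + 57 = 425.
Each contributed unit returns 2.100 to the group, so the social optimum is full contribution by everyone: group total = 2.100 × 425 = 892.50.
Efficiency loss = (2.100 − 1) × 425 = 467.50.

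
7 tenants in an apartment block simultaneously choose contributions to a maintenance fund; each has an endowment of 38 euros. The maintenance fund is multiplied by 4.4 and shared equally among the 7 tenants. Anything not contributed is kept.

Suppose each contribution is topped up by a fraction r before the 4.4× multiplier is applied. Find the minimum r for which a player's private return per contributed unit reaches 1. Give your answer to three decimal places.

With matching at rate r, one contributed unit becomes (1 + r) in the maintenance fund and returns 4.4 × (1 + r) / 7 to the contributor.
Setting this equal to 1: 1 + r = 7/4.4 = 1.5909.
So the minimum matching rate is r = 1.5909 − 1 = 0.591.

0.591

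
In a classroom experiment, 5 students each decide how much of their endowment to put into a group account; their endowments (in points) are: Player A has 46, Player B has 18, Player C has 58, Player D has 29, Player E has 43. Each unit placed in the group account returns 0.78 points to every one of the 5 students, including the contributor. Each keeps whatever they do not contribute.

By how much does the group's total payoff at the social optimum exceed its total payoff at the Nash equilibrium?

562.60 points

The private return per contributed unit is 0.78 < 1 for everyone, so the Nash equilibrium is zero contribution and the group total is Σ E_j = 46 + 18 + 58 + 29 + 43 = 194.
Each contributed unit returns 3.900 to the group, so the social optimum is full contribution by everyone: group total = 3.900 × 194 = 756.60.
Efficiency loss = (3.900 − 1) × 194 = 562.60.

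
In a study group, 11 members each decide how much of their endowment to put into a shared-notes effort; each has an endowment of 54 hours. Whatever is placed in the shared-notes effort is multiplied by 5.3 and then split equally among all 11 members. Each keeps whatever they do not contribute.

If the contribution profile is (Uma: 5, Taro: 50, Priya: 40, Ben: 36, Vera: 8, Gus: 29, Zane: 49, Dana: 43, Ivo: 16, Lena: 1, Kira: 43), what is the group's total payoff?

1970.00 hours

Total contributed: 5 + 50 + 40 + 36 + 8 + 29 + 49 + 43 + 16 + 1 + 43 = 320; total kept: 11 × 54 − 320 = 274.
The shared-notes effort pays out 5.3 × 320 = 1696.00 in aggregate.
Group total = 274 + 1696.00 = 1970.00.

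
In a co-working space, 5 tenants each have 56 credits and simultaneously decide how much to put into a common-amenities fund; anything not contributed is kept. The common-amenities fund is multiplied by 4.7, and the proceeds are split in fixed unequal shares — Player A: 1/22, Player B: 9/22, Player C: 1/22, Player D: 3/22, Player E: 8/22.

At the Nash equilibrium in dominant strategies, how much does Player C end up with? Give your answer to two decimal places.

79.93 credits

For player j, contributing a unit is worthwhile iff 4.7 × (j's share) ≥ 1, i.e. iff j's share is at least 0.2128.
Player B and Player E are above the threshold, contributing 56 each; the remaining 3 contribute 0. Total contributed: 112.
Player C keeps 56 and receives 4.7 × 112 × 1/22 = 23.93 from the common-amenities fund, for a payoff of 79.93.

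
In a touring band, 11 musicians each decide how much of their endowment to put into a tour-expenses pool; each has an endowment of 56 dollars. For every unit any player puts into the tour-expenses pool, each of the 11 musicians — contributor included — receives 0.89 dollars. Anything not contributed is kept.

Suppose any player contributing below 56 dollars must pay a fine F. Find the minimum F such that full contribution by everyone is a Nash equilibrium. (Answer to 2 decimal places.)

Given the others contribute fully, the best deviation is to contribute 0 (any partial contribution still incurs the fine and gives up units whose private return 0.89 is below 1).
Deviating from 56 to 0 saves 56 dollars but forfeits the deviator's share of the drop in the tour-expenses pool: 0.89 × 56 = 49.84.
So the deviation gain is 56 − 49.84 = 6.16, and the fine must be at least 6.16 dollars to wipe it out.

6.16 dollars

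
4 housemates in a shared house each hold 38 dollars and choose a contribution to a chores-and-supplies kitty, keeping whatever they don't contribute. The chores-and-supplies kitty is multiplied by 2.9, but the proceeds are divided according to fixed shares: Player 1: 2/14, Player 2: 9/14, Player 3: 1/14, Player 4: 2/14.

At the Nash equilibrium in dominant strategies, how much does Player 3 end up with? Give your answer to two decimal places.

Each unit j contributes comes back to j as 2.9 × (j's share), so j prefers to contribute only if that share exceeds 1/2.9 = 0.3448; otherwise keeping the unit dominates.
Player 2 alone (share 9/14) is above the threshold, contributing 38; the remaining 3 contribute 0. Total contributed: 38.
Player 3 keeps 38 and receives 2.9 × 38 × 1/14 = 7.87 from the chores-and-supplies kitty, for a payoff of 45.87.

45.87 dollars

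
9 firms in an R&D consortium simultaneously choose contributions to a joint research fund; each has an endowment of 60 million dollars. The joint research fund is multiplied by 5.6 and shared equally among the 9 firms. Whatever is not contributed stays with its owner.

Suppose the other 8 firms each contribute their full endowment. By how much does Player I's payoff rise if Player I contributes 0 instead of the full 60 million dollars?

22.67 million dollars

Switching from a contribution of 60 to 0 lets Player I keep an extra 60 million dollars, but lowers the joint research fund by 60, which costs Player I their own share of that drop: 5.6/9 × 60 = 37.33.
Net gain = 60 − 37.33 = 22.67. The private return per contributed unit (0.6222) is below 1, so free-riding is indeed the best response regardless of what the others do.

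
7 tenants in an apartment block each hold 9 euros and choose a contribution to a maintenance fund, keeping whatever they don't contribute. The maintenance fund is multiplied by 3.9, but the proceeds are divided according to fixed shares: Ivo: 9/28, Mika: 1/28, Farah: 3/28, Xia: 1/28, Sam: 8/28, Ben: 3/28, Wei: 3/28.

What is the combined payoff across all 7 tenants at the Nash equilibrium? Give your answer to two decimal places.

115.20 euros

A player with share s gets back 3.9·s per unit contributed, so full contribution is dominant for anyone with s > 1/3.9 = 0.2564 and zero contribution is dominant for anyone below.
Ivo and Sam are above the threshold, contributing 9 each; the remaining 5 contribute 0. Total contributed: 18.
The maintenance fund pays out 3.9 × 18 = 70.20 in total (split across the unequal shares, but the aggregate is all that matters for the group sum).
The 5 free-riders keep 9 each, adding 45. Group total = 45 + 70.20 = 115.20.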